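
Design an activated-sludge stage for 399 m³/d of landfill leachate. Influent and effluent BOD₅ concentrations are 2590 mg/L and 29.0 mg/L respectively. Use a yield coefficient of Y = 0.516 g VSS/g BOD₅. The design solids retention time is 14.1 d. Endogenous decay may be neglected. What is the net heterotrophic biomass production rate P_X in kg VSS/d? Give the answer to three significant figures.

Since k_d ≈ 0, Y_obs = Y = 0.516 g VSS/g BOD₅.
Q·(S₀ − S) = 399 × (2590 − 29.0) × 10⁻³ = 1022 kg/d removed.
Biomass produced: P_X = Y_obs·Q·ΔS = 0.5160 × 1022 ≈ 527.3 kg VSS/d.

P_X ≈ 527 kg VSS/d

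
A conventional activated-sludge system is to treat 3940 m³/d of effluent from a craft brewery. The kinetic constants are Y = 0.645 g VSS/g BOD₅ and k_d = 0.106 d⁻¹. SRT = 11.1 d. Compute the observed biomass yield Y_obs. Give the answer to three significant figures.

Correct the yield for decay: Y_obs = Y/(1 + k_d θ_c) = 0.645 / (1 + 0.106 × 11.1) = 0.645 / 2.177 = 0.2963.

Y_obs ≈ 0.296 g VSS/g BOD₅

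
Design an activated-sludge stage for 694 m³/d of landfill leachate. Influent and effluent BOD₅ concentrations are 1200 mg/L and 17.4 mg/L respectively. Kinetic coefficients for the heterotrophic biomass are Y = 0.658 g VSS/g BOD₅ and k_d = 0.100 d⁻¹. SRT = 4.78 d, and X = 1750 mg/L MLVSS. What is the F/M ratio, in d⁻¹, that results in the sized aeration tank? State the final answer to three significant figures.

Rearranging the biomass balance for a CMAS with decay, V = Y·Q·ΔS·θ_c / [X·(1+k_d θ_c)] = 0.658 × 694 × (1200 − 17.4) × 4.78 / [1750 × (1 + 0.100 × 4.78)] = 2.58×10^6 / 2586 = 998.0 m³.
F/M = applied load / biomass = Q·S₀/(V·X) = 694 × 1200 / (998.0 × 1750) = 0.4768 d⁻¹.

F/M ≈ 0.477 d⁻¹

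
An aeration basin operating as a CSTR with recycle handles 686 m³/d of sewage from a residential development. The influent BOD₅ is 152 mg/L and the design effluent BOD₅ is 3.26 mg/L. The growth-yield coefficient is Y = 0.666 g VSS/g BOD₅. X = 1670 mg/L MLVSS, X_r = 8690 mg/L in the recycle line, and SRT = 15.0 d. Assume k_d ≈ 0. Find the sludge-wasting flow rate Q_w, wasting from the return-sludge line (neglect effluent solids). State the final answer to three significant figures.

V·X = Y·Q·ΔS·θ_c gives V = 0.666 × 686 × (152 − 3.26) × 15.0 / 1670 = 610.4 m³.
θ_c = V·X/(Q_w·X_r) when wasting from the recycle, so Q_w = V·X/(θ_c·X_r) = 610.4 × 1670 / (15.0 × 8690) = 7.820 m³/d.

Q_w ≈ 7.82 m³/d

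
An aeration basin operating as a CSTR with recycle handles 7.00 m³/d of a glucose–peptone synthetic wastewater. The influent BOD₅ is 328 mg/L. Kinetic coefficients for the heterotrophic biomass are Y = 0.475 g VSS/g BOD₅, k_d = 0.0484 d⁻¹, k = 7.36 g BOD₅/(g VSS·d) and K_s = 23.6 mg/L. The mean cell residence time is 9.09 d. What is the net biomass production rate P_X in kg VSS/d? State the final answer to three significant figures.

For a completely mixed reactor with recycle the Lawrence–McCarty relation gives S = K_s·(1 + k_d·θ_c) / [θ_c·(Y·k − k_d) − 1] = 23.6 × (1 + 0.0484 × 9.09) / [9.09 × (0.475 × 7.36 − 0.0484) − 1] = 33.98 / 30.34 = 1.120 mg/L.
Correct the yield for decay: Y_obs = Y/(1 + k_d θ_c) = 0.475 / (1 + 0.0484 × 9.09) = 0.475 / 1.440 = 0.3299.
Substrate removed = Q·(S₀ − S) = 7.00 m³/d × (328 − 1.12) g/m³ = 2.29×10^3 g/d = 2.288 kg/d.
So the net sludge growth is P_X = 0.3299 × 2.288 = 0.7548 kg VSS/d.

P_X ≈ 0.755 kg VSS/d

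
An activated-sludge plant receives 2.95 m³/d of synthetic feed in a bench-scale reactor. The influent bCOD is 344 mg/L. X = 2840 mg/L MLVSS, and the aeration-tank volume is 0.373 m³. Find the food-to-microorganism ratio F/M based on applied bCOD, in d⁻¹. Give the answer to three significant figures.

F/M = Q·S₀ / (V·X) = 2.95 × 344 / (0.3730 × 2840) = 0.9580 g bCOD·(g VSS·d)⁻¹.

F/M ≈ 0.958 d⁻¹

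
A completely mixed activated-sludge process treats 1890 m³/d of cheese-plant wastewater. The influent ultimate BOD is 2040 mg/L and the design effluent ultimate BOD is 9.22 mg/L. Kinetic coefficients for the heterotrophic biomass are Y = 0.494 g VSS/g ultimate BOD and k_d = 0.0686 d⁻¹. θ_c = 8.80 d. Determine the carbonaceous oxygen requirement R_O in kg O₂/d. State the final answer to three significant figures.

Y_obs = Y / (1 + k_d θ_c) = 0.494 / (1 + 0.0686 × 8.80) = 0.494 / 1.604 = 0.3080.
Substrate removed = Q·(S₀ − S) = 1890 m³/d × (2040 − 9.22) g/m³ = 3.84×10^6 g/d = 3838 kg/d.
P_X = Y_obs·Q·(S₀ − S) = 0.3080 × 3838 = 1182 kg VSS/d.
Carbonaceous O₂ demand = substrate oxidised − cell-mass equivalent = 3838 − 1.42 × 1182 = 2159 kg O₂/d.

R_O ≈ 2160 kg O₂/d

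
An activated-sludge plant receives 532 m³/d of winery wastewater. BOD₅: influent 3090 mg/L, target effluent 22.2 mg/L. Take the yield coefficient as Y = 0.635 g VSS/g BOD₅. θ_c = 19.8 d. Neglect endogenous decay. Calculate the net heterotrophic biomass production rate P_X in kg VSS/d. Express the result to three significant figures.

With endogenous decay neglected, the observed yield equals the true yield: Y_obs = Y = 0.635 g VSS/g BOD₅.
Substrate removed = Q·(S₀ − S) = 532 m³/d × (3090 − 22.2) g/m³ = 1.63×10^6 g/d = 1632 kg/d.
P_X = Y_obs · Q(S₀ − S) = 0.6350 × 1632 = 1036 kg VSS/d.

P_X ≈ 1040 kg VSS/d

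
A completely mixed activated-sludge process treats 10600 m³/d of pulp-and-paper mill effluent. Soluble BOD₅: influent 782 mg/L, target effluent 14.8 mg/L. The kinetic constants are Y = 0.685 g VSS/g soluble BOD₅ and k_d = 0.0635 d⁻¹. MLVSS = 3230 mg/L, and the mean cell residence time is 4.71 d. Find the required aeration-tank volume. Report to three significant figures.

From the SRT design equation V = Y Q (S₀−S) θ_c / [X (1 + k_d θ_c)] = 0.685 × 10600 × (782 − 14.8) × 4.71 / [3230 × (1 + 0.0635 × 4.71)] = 2.62×10^7 / 4196 = 6253 m³.

V ≈ 6250 m³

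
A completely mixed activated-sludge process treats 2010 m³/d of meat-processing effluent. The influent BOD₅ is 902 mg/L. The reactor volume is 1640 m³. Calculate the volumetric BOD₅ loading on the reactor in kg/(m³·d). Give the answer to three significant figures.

L_v ≈ 1.11 kg BOD₅/(m³·d)

Applied BOD₅ load per unit volume = Q·S₀/V = (2010 × 902/1000)/1640 = 1.105 kg BOD₅·m⁻³·d⁻¹.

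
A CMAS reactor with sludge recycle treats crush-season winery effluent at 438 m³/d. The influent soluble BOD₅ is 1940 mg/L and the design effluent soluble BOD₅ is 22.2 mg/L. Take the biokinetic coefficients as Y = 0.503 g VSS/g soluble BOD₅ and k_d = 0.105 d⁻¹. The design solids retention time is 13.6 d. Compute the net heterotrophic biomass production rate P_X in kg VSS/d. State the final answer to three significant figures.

Y_obs = Y / (1 + k_d θ_c) = 0.503 / (1 + 0.105 × 13.6) = 0.503 / 2.428 = 0.2072.
Mass of soluble BOD₅ removed per day: Q(S₀ − S) = 438 × 1918 g/m³ = 840.0 kg/d.
P_X = Y_obs · Q(S₀ − S) = 0.2072 × 840.0 = 174.0 kg VSS/d.

P_X ≈ 174 kg VSS/d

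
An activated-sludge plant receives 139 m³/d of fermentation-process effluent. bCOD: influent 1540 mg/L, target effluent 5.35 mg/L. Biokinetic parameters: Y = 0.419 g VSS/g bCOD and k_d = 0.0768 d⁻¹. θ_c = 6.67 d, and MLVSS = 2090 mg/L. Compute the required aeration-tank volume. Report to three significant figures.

Rearranging the biomass balance for a CMAS with decay, V = Y·Q·ΔS·θ_c / [X·(1+k_d θ_c)] = 0.419 × 139 × (1540 − 5.35) × 6.67 / [2090 × (1 + 0.0768 × 6.67)] = 5.96×10^5 / 3161 = 188.6 m³.

V ≈ 189 m³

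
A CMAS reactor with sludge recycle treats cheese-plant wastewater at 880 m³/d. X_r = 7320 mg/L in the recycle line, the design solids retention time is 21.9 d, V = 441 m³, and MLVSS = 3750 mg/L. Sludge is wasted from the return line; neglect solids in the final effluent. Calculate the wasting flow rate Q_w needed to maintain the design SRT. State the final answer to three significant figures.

Q_w ≈ 10.3 m³/d

θ_c = V·X/(Q_w·X_r) when wasting from the recycle, so Q_w = V·X/(θ_c·X_r) = 441.0 × 3750 / (21.9 × 7320) = 10.32 m³/d.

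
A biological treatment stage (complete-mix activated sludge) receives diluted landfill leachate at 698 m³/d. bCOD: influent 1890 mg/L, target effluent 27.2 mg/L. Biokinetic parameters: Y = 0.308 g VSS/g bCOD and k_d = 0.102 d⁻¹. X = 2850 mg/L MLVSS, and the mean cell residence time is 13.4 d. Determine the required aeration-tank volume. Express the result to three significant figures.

From the SRT design equation V = Y Q (S₀−S) θ_c / [X (1 + k_d θ_c)] = 0.308 × 698 × (1890 − 27.2) × 13.4 / [2850 × (1 + 0.102 × 13.4)] = 5.37×10^6 / 6745 = 795.6 m³.

V ≈ 796 m³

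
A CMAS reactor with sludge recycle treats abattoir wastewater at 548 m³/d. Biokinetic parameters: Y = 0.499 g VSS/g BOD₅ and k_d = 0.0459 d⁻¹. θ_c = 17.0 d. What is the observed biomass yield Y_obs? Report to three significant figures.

Correct the yield for decay: Y_obs = Y/(1 + k_d θ_c) = 0.499 / (1 + 0.0459 × 17.0) = 0.499 / 1.780 = 0.2803.

Y_obs ≈ 0.280 g VSS/g BOD₅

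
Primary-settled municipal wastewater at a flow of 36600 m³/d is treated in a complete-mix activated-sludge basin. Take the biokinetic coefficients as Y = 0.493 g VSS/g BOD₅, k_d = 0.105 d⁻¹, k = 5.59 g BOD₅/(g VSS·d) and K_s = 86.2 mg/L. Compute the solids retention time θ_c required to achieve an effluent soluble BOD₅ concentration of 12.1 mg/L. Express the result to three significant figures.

θ_c ≈ 4.27 d

Specific growth rate at S = 12.1 mg/L: μ = YkS/(K_s+S) = 0.493·5.59·12.1/(86.2+12.1) = 0.3392 d⁻¹.
1/θ_c = 0.3392 − 0.105 = 0.2342 d⁻¹, so θ_c = 4.269 d.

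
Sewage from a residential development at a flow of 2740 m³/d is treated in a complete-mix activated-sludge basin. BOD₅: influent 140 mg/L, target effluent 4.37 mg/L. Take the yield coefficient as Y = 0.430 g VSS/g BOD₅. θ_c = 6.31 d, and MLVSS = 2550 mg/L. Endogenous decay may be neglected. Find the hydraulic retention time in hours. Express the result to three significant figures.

τ ≈ 3.46 h

With k_d = 0 the design equation reduces to V = Y Q (S₀−S) θ_c / X = 0.430 × 2740 × (140 − 4.37) × 6.31 / 2550 = 395.4 m³.
Hydraulic retention time τ = V/Q = 395.4 / 2740 = 0.1443 d = 3.464 h.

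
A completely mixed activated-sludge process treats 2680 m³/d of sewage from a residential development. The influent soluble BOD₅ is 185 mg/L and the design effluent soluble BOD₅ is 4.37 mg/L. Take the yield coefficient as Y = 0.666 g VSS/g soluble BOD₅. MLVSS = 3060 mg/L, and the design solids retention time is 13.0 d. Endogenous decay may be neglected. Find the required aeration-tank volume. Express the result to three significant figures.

V ≈ 1370 m³

Biomass mass balance (decay neglected): V·X = Y·Q·(S₀ − S)·θ_c, so V = 0.666 × 2680 × (185 − 4.37) × 13.0 / 3060 = 1370 m³.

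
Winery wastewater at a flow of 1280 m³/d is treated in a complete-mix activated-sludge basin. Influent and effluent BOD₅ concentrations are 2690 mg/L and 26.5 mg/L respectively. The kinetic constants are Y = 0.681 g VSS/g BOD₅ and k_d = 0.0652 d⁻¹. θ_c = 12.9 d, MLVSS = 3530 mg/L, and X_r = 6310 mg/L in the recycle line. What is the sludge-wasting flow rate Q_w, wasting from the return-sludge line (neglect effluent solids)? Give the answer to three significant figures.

Rearranging the biomass balance for a CMAS with decay, V = Y·Q·ΔS·θ_c / [X·(1+k_d θ_c)] = 0.681 × 1280 × (2690 − 26.5) × 12.9 / [3530 × (1 + 0.0652 × 12.9)] = 3×10^7 / 6499 = 4608 m³.
Wasting from the return line (neglecting effluent solids): Q_w = V·X / (θ_c·X_r) = 4608 × 3530 / (12.9 × 6310) = 199.9 m³/d.

Q_w ≈ 200 m³/d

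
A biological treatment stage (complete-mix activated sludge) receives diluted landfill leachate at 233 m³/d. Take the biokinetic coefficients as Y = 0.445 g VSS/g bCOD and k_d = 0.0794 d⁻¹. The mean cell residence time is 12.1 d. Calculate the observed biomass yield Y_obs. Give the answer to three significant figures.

Observed yield with endogenous decay: Y_obs = Y / (1 + k_d·θ_c) = 0.445 / (1 + 0.0794 × 12.1) = 0.445 / 1.961 = 0.2270 g VSS/g bCOD.

Y_obs ≈ 0.227 g VSS/g bCOD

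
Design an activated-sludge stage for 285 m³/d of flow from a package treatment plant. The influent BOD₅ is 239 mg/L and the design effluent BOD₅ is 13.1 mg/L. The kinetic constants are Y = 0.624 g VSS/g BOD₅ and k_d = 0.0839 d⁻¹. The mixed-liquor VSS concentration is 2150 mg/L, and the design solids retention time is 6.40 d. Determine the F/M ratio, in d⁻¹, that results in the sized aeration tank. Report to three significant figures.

F/M ≈ 0.407 d⁻¹

From the SRT design equation V = Y Q (S₀−S) θ_c / [X (1 + k_d θ_c)] = 0.624 × 285 × (239 − 13.1) × 6.40 / [2150 × (1 + 0.0839 × 6.40)] = 2.57×10^5 / 3304 = 77.81 m³.
Food-to-microorganism ratio F/M = Q S₀ / (V X) = 285 × 239 / (77.81 × 2150) = 0.4072 d⁻¹.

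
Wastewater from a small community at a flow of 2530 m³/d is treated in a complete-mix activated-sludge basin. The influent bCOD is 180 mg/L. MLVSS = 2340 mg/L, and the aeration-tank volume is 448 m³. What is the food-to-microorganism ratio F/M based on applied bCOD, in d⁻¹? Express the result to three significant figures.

F/M ≈ 0.434 d⁻¹

F/M = Q·S₀ / (V·X) = 2530 × 180 / (448.0 × 2340) = 0.4344 g bCOD·(g VSS·d)⁻¹.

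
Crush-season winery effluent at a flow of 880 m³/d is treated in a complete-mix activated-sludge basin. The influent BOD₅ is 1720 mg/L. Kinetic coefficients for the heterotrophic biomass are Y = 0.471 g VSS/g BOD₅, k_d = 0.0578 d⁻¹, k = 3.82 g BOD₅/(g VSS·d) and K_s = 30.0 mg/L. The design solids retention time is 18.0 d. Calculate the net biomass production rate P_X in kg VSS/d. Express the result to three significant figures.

Effluent substrate depends only on kinetics and SRT: S = K_s(1 + k_d θ_c) / [θ_c(Yk − k_d) − 1] = 30.0 × (1 + 0.0578 × 18.0) / [18.0 × (0.471 × 3.82 − 0.0578) − 1] = 61.21 / 30.35 = 2.017 mg/L.
Observed yield with endogenous decay: Y_obs = Y / (1 + k_d·θ_c) = 0.471 / (1 + 0.0578 × 18.0) = 0.471 / 2.040 = 0.2308 g VSS/g BOD₅.
Q·(S₀ − S) = 880 × (1720 − 2.02) × 10⁻³ = 1512 kg/d removed.
P_X = Y_obs · Q(S₀ − S) = 0.2308 × 1512 = 349.0 kg VSS/d.

P_X ≈ 349 kg VSS/d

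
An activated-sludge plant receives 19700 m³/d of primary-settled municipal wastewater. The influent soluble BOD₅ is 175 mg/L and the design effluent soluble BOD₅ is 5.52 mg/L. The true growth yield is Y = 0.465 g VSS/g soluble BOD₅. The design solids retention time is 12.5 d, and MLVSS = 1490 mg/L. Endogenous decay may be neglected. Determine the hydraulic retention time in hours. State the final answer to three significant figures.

With k_d = 0 the design equation reduces to V = Y Q (S₀−S) θ_c / X = 0.465 × 19700 × (175 − 5.52) × 12.5 / 1490 = 13025 m³.
Hydraulic retention time τ = V/Q = 13025 / 19700 = 0.6611 d = 15.87 h.

τ ≈ 15.9 h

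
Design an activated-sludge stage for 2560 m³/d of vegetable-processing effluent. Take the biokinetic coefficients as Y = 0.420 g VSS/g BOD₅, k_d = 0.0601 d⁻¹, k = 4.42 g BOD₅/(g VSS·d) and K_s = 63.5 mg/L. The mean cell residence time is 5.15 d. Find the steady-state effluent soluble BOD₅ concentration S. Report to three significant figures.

S ≈ 10.1 mg/L

From the Monod/SRT balance for a CMAS, S = K_s·(1+k_d θ_c)/[θ_c·(Y k − k_d) − 1] = 63.5 × (1 + 0.0601 × 5.15) / [5.15 × (0.420 × 4.42 − 0.0601) − 1] = 83.15 / 8.251 = 10.08 mg/L.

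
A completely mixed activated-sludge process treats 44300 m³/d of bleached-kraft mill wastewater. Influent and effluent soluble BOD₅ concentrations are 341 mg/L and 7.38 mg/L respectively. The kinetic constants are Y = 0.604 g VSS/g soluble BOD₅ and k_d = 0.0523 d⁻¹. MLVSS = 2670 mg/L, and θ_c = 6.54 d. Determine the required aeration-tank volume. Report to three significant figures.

V ≈ 16300 m³

From the SRT design equation V = Y Q (S₀−S) θ_c / [X (1 + k_d θ_c)] = 0.604 × 44300 × (341 − 7.38) × 6.54 / [2670 × (1 + 0.0523 × 6.54)] = 5.84×10^7 / 3583 = 16293 m³.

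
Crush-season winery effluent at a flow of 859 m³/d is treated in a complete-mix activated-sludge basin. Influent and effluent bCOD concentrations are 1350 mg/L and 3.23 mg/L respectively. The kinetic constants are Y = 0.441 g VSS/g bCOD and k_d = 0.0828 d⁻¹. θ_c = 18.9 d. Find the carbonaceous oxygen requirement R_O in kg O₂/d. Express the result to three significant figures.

The observed yield is Y_obs = Y/(1 + k_d·θ_c) = 0.441 / (1 + 0.0828 × 18.9) = 0.441 / 2.565 = 0.1719 g VSS per g bCOD removed.
Substrate removed = Q·(S₀ − S) = 859 m³/d × (1350 − 3.23) g/m³ = 1.16×10^6 g/d = 1157 kg/d.
Net sludge production P_X = 0.1719 × 1157 = 198.9 kg VSS/d.
R_O = Q·(S₀ − S) − 1.42·P_X = 1157 − 1.42 × 198.9 = 874.4 kg O₂/d.

R_O ≈ 874 kg O₂/d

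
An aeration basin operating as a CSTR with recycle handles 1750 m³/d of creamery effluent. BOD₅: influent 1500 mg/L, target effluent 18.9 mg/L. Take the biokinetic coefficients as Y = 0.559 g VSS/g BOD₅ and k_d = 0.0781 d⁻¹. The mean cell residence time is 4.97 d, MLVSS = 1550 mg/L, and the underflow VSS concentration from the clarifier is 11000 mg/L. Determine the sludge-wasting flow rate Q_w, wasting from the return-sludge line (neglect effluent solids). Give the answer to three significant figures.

Q_w ≈ 94.9 m³/d

From the SRT design equation V = Y Q (S₀−S) θ_c / [X (1 + k_d θ_c)] = 0.559 × 1750 × (1500 − 18.9) × 4.97 / [1550 × (1 + 0.0781 × 4.97)] = 7.2×10^6 / 2152 = 3347 m³.
Q_w = (V·X)/(θ_c X_r) = 3347 × 1550 / (4.97 × 11000) = 94.89 m³/d.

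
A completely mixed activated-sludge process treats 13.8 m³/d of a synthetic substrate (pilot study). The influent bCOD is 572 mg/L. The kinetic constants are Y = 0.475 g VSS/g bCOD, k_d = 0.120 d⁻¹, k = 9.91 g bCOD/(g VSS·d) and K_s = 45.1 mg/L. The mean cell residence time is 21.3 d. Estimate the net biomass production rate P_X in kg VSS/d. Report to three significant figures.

P_X ≈ 1.05 kg VSS/d

From the Monod/SRT balance for a CMAS, S = K_s·(1+k_d θ_c)/[θ_c·(Y k − k_d) − 1] = 45.1 × (1 + 0.120 × 21.3) / [21.3 × (0.475 × 9.91 − 0.120) − 1] = 160.4 / 96.71 = 1.658 mg/L.
Correct the yield for decay: Y_obs = Y/(1 + k_d θ_c) = 0.475 / (1 + 0.120 × 21.3) = 0.475 / 3.556 = 0.1336.
ΔS = 572 − 1.66 = 570.3 mg/L, so the substrate removal rate is 13.8 × 570.3/1000 = 7.871 kg bCOD/d.
Net biomass production P_X = Y_obs × Q·(S₀ − S) = 0.1336 × 7.871 = 1.051 kg VSS/d.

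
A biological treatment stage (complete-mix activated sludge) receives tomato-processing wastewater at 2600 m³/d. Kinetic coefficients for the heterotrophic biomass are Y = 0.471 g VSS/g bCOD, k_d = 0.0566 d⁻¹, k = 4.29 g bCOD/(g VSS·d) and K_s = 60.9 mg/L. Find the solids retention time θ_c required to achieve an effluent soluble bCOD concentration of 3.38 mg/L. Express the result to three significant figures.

From 1/θ_c = Y·k·S/(K_s + S) − k_d: Y·k·S/(K_s+S) = 0.471 × 4.29 × 3.38 / (60.9 + 3.38) = 0.1062 d⁻¹.
Then 1/θ_c = μ − k_d = 0.1062 − 0.0566 = 0.04965 d⁻¹, giving θ_c = 20.14 d.

θ_c ≈ 20.1 d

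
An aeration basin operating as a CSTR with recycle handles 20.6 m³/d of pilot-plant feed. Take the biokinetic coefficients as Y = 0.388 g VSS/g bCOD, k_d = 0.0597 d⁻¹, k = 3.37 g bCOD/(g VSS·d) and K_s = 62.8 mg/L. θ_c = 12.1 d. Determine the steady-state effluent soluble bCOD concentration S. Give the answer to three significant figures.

From the Monod/SRT balance for a CMAS, S = K_s·(1+k_d θ_c)/[θ_c·(Y k − k_d) − 1] = 62.8 × (1 + 0.0597 × 12.1) / [12.1 × (0.388 × 3.37 − 0.0597) − 1] = 108.2 / 14.10 = 7.672 mg/L.

S ≈ 7.67 mg/L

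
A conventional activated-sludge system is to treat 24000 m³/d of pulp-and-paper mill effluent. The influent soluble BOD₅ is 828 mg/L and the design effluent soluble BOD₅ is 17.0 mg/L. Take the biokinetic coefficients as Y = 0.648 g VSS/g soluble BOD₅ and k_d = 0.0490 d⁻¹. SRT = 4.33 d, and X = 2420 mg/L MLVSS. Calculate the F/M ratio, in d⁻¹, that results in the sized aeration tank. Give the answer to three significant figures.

F/M ≈ 0.441 d⁻¹

Steady-state biomass mass balance: V·X·(1 + k_d·θ_c) = Y·Q·(S₀ − S)·θ_c, so V = 0.648 × 24000 × (828 − 17.0) × 4.33 / [2420 × (1 + 0.0490 × 4.33)] = 5.46×10^7 / 2933 = 18617 m³.
Food-to-microorganism ratio F/M = Q S₀ / (V X) = 24000 × 828 / (18617 × 2420) = 0.4411 d⁻¹.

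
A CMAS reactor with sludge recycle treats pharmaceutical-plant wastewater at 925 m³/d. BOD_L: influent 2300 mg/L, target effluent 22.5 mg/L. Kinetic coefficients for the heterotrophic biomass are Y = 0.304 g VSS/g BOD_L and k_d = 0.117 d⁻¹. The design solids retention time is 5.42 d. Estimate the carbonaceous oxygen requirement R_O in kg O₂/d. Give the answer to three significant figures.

R_O ≈ 1550 kg O₂/d

Observed yield with endogenous decay: Y_obs = Y / (1 + k_d·θ_c) = 0.304 / (1 + 0.117 × 5.42) = 0.304 / 1.634 = 0.1860 g VSS/g BOD_L.
Substrate removed = Q·(S₀ − S) = 925 m³/d × (2300 − 22.5) g/m³ = 2.11×10^6 g/d = 2107 kg/d.
Biomass synthesised: P_X = Y_obs × 2107 = 391.9 kg VSS/d.
R_O = Q·ΔS − 1.42 P_X = 2107 − 556.5 = 1550 kg O₂/d.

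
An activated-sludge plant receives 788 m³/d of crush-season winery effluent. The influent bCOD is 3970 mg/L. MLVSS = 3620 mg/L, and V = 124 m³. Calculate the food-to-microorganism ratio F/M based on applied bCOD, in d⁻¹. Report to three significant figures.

F/M ≈ 6.97 d⁻¹

F/M = applied load / biomass = Q·S₀/(V·X) = 788 × 3970 / (124.0 × 3620) = 6.969 d⁻¹.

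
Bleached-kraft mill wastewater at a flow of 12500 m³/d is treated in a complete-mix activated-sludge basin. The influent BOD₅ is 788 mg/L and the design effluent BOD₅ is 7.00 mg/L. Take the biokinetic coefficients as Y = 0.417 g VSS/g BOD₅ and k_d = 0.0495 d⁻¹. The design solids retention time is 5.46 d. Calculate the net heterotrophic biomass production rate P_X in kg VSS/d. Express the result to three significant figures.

Observed yield with endogenous decay: Y_obs = Y / (1 + k_d·θ_c) = 0.417 / (1 + 0.0495 × 5.46) = 0.417 / 1.270 = 0.3283 g VSS/g BOD₅.
ΔS = 788 − 7.00 = 781.0 mg/L, so the substrate removal rate is 12500 × 781.0/1000 = 9762 kg BOD₅/d.
Biomass produced: P_X = Y_obs·Q·ΔS = 0.3283 × 9762 ≈ 3205 kg VSS/d.

P_X ≈ 3200 kg VSS/d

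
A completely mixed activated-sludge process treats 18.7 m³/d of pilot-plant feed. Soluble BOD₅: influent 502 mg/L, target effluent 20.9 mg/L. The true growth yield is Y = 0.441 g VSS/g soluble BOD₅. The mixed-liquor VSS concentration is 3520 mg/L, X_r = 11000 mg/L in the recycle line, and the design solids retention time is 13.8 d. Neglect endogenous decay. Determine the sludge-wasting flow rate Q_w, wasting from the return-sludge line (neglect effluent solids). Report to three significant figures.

With k_d = 0 the design equation reduces to V = Y Q (S₀−S) θ_c / X = 0.441 × 18.7 × (502 − 20.9) × 13.8 / 3520 = 15.55 m³.
Q_w = (V·X)/(θ_c X_r) = 15.55 × 3520 / (13.8 × 11000) = 0.3607 m³/d.

Q_w ≈ 0.361 m³/d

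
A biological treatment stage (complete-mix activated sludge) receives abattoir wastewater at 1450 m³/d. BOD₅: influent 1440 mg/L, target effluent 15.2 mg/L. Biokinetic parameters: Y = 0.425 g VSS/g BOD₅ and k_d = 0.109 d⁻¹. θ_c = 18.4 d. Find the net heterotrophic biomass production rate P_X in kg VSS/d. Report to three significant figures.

P_X ≈ 292 kg VSS/d

Observed yield with endogenous decay: Y_obs = Y / (1 + k_d·θ_c) = 0.425 / (1 + 0.109 × 18.4) = 0.425 / 3.006 = 0.1414 g VSS/g BOD₅.
Q·(S₀ − S) = 1450 × (1440 − 15.2) × 10⁻³ = 2066 kg/d removed.
So the net sludge growth is P_X = 0.1414 × 2066 = 292.1 kg VSS/d.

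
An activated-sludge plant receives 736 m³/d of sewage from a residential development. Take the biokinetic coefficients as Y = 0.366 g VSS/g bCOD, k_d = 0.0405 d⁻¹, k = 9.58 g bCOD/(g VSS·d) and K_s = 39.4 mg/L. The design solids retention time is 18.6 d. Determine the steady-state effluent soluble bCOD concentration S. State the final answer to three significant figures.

S ≈ 1.09 mg/L

From the Monod/SRT balance for a CMAS, S = K_s·(1+k_d θ_c)/[θ_c·(Y k − k_d) − 1] = 39.4 × (1 + 0.0405 × 18.6) / [18.6 × (0.366 × 9.58 − 0.0405) − 1] = 69.08 / 63.46 = 1.088 mg/L.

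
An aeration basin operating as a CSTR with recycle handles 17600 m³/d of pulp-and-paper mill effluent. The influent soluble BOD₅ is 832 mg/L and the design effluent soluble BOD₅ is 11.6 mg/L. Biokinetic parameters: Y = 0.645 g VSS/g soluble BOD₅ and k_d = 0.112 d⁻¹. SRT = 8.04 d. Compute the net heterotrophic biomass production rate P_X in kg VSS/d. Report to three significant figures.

P_X ≈ 4900 kg VSS/d

Correct the yield for decay: Y_obs = Y/(1 + k_d θ_c) = 0.645 / (1 + 0.112 × 8.04) = 0.645 / 1.900 = 0.3394.
Mass of soluble BOD₅ removed per day: Q(S₀ − S) = 17600 × 820.4 g/m³ = 14439 kg/d.
P_X = Y_obs · Q(S₀ − S) = 0.3394 × 14439 = 4900 kg VSS/d.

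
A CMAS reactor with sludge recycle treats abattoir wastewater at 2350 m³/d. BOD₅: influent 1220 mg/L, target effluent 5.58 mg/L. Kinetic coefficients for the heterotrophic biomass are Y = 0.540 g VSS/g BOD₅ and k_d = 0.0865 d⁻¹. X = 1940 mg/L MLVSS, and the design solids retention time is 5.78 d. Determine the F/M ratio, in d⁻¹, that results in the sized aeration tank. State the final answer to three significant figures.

F/M ≈ 0.483 d⁻¹

Rearranging the biomass balance for a CMAS with decay, V = Y·Q·ΔS·θ_c / [X·(1+k_d θ_c)] = 0.540 × 2350 × (1220 − 5.58) × 5.78 / [1940 × (1 + 0.0865 × 5.78)] = 8.91×10^6 / 2910 = 3061 m³.
Food-to-microorganism ratio F/M = Q S₀ / (V X) = 2350 × 1220 / (3061 × 1940) = 0.4828 d⁻¹.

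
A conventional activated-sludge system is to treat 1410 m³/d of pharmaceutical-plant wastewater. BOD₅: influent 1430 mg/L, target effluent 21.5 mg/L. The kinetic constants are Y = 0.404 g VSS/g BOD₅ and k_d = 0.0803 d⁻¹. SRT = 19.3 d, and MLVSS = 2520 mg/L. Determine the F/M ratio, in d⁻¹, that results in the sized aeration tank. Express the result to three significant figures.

F/M ≈ 0.332 d⁻¹

Rearranging the biomass balance for a CMAS with decay, V = Y·Q·ΔS·θ_c / [X·(1+k_d θ_c)] = 0.404 × 1410 × (1430 − 21.5) × 19.3 / [2520 × (1 + 0.0803 × 19.3)] = 1.55×10^7 / 6425 = 2410 m³.
F/M = applied load / biomass = Q·S₀/(V·X) = 1410 × 1430 / (2410 × 2520) = 0.3320 d⁻¹.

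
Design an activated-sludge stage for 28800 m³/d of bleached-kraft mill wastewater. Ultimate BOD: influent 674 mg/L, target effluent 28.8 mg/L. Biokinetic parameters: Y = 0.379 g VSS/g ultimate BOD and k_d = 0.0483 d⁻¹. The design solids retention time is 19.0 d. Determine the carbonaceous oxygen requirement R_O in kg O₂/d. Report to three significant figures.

R_O ≈ 13400 kg O₂/d

Observed yield with endogenous decay: Y_obs = Y / (1 + k_d·θ_c) = 0.379 / (1 + 0.0483 × 19.0) = 0.379 / 1.918 = 0.1976 g VSS/g ultimate BOD.
ΔS = 674 − 28.8 = 645.2 mg/L, so the substrate removal rate is 28800 × 645.2/1000 = 18582 kg ultimate BOD/d.
P_X = Y_obs·Q·(S₀ − S) = 0.1976 × 18582 = 3672 kg VSS/d.
Carbonaceous O₂ demand = substrate oxidised − cell-mass equivalent = 18582 − 1.42 × 3672 = 13367 kg O₂/d.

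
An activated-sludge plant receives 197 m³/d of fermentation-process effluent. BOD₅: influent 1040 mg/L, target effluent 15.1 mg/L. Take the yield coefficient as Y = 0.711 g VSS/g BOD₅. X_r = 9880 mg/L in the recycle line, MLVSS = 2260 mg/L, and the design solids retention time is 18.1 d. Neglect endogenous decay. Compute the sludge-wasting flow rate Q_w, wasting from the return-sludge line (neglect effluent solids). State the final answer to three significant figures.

Q_w ≈ 14.5 m³/d

V·X = Y·Q·ΔS·θ_c gives V = 0.711 × 197 × (1040 − 15.1) × 18.1 / 2260 = 1150 m³.
Wasting from the return line (neglecting effluent solids): Q_w = V·X / (θ_c·X_r) = 1150 × 2260 / (18.1 × 9880) = 14.53 m³/d.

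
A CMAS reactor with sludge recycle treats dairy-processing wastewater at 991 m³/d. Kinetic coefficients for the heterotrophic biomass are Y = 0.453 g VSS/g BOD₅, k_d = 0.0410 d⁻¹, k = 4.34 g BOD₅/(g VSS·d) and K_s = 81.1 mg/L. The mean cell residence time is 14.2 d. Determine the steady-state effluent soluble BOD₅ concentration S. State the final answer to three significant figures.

For a completely mixed reactor with recycle the Lawrence–McCarty relation gives S = K_s·(1 + k_d·θ_c) / [θ_c·(Y·k − k_d) − 1] = 81.1 × (1 + 0.0410 × 14.2) / [14.2 × (0.453 × 4.34 − 0.0410) − 1] = 128.3 / 26.34 = 4.872 mg/L.

S ≈ 4.87 mg/L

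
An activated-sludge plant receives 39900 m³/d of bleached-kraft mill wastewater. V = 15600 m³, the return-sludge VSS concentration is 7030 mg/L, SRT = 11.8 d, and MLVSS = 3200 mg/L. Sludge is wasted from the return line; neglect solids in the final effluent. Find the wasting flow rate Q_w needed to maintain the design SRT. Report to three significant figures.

Q_w ≈ 602 m³/d

θ_c = V·X/(Q_w·X_r) when wasting from the recycle, so Q_w = V·X/(θ_c·X_r) = 15600 × 3200 / (11.8 × 7030) = 601.8 m³/d.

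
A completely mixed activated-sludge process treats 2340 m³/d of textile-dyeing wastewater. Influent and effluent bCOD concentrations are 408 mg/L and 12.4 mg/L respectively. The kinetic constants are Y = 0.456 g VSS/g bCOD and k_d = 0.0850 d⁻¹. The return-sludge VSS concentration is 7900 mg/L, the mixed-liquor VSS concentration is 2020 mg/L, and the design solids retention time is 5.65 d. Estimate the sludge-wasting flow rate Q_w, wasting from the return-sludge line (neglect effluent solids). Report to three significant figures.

Q_w ≈ 36.1 m³/d

From the SRT design equation V = Y Q (S₀−S) θ_c / [X (1 + k_d θ_c)] = 0.456 × 2340 × (408 − 12.4) × 5.65 / [2020 × (1 + 0.0850 × 5.65)] = 2.38×10^6 / 2990 = 797.6 m³.
Wasting from the return line (neglecting effluent solids): Q_w = V·X / (θ_c·X_r) = 797.6 × 2020 / (5.65 × 7900) = 36.10 m³/d.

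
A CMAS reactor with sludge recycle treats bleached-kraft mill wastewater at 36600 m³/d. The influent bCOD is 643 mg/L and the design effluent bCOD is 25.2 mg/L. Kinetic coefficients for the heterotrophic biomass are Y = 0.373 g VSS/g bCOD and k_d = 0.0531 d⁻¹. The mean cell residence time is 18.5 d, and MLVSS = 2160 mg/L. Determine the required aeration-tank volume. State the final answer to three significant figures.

V ≈ 36400 m³

Steady-state biomass mass balance: V·X·(1 + k_d·θ_c) = Y·Q·(S₀ − S)·θ_c, so V = 0.373 × 36600 × (643 − 25.2) × 18.5 / [2160 × (1 + 0.0531 × 18.5)] = 1.56×10^8 / 4282 = 36440 m³.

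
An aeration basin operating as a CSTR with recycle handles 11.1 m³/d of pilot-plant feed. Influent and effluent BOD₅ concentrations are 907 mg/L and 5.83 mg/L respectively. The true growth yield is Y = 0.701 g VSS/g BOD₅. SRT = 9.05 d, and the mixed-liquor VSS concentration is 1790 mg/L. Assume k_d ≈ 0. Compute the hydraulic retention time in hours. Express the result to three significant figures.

With k_d = 0 the design equation reduces to V = Y Q (S₀−S) θ_c / X = 0.701 × 11.1 × (907 − 5.83) × 9.05 / 1790 = 35.45 m³.
HRT = V/Q = 35.45 m³ / 11.1 m³·d⁻¹ = 3.194 d × 24 = 76.65 h.

τ ≈ 76.7 h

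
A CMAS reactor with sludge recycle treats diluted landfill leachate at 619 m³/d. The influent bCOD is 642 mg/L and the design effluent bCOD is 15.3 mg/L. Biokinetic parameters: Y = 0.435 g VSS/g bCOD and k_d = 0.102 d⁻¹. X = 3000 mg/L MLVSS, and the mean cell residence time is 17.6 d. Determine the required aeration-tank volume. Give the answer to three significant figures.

V ≈ 354 m³

From the SRT design equation V = Y Q (S₀−S) θ_c / [X (1 + k_d θ_c)] = 0.435 × 619 × (642 − 15.3) × 17.6 / [3000 × (1 + 0.102 × 17.6)] = 2.97×10^6 / 8386 = 354.2 m³.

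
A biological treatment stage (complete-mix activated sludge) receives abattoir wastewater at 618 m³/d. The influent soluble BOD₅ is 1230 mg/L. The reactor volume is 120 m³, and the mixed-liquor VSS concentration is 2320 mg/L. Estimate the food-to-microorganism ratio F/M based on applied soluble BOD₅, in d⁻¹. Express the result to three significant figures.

F/M = applied load / biomass = Q·S₀/(V·X) = 618 × 1230 / (120.0 × 2320) = 2.730 d⁻¹.

F/M ≈ 2.73 d⁻¹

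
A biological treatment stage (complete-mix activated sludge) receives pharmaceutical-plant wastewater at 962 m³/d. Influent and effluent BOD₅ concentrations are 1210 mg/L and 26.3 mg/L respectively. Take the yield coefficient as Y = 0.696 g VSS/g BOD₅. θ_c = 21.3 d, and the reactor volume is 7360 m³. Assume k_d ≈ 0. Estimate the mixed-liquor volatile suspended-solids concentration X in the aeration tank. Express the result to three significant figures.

X ≈ 2290 mg/L

From V·X = Y·Q·(S₀ − S)·θ_c (decay neglected): X = 0.696 × 962 × (1210 − 26.3) × 21.3 / 7360 = 2294 mg/L.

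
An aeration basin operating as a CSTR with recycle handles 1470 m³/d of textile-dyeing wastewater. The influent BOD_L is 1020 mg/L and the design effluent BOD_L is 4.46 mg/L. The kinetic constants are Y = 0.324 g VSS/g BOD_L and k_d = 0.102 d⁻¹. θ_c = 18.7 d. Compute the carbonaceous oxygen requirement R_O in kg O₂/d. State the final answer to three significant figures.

Y_obs = Y / (1 + k_d θ_c) = 0.324 / (1 + 0.102 × 18.7) = 0.324 / 2.907 = 0.1114.
ΔS = 1020 − 4.46 = 1016 mg/L, so the substrate removal rate is 1470 × 1016/1000 = 1493 kg BOD_L/d.
Biomass synthesised: P_X = Y_obs × 1493 = 166.4 kg VSS/d.
Carbonaceous O₂ demand = substrate oxidised − cell-mass equivalent = 1493 − 1.42 × 166.4 = 1257 kg O₂/d.

R_O ≈ 1260 kg O₂/d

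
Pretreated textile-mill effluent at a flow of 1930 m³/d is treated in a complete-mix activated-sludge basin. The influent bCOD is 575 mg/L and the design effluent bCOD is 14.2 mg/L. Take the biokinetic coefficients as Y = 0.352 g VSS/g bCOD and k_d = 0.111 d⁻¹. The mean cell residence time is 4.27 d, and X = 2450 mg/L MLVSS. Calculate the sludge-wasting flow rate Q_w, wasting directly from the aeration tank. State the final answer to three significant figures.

Q_w ≈ 106 m³/d

From the SRT design equation V = Y Q (S₀−S) θ_c / [X (1 + k_d θ_c)] = 0.352 × 1930 × (575 − 14.2) × 4.27 / [2450 × (1 + 0.111 × 4.27)] = 1.63×10^6 / 3611 = 450.5 m³.
With mixed-liquor wasting, θ_c = V/Q_w, so Q_w = V/θ_c = 450.5/4.27 = 105.5 m³/d.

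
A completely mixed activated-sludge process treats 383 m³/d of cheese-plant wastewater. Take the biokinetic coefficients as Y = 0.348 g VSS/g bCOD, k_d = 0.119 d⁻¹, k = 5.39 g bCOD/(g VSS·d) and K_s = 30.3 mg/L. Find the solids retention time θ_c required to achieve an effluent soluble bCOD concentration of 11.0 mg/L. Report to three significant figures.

θ_c ≈ 2.63 d

At the target effluent, Y k S/(K_s+S) = 0.348×5.39×11.0/41.30 = 0.4996 d⁻¹.
1/θ_c = 0.4996 − 0.119 = 0.3806 d⁻¹, so θ_c = 2.628 d.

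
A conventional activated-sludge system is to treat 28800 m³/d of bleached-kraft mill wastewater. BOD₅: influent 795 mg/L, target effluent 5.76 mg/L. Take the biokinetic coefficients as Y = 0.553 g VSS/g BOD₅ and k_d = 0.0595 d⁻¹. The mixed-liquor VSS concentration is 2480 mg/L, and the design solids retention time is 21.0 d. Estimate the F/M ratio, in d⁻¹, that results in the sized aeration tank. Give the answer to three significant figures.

Steady-state biomass mass balance: V·X·(1 + k_d·θ_c) = Y·Q·(S₀ − S)·θ_c, so V = 0.553 × 28800 × (795 − 5.76) × 21.0 / [2480 × (1 + 0.0595 × 21.0)] = 2.64×10^8 / 5579 = 47316 m³.
F/M = Q·S₀ / (V·X) = 28800 × 795 / (47316 × 2480) = 0.1951 g BOD₅·(g VSS·d)⁻¹.

F/M ≈ 0.195 d⁻¹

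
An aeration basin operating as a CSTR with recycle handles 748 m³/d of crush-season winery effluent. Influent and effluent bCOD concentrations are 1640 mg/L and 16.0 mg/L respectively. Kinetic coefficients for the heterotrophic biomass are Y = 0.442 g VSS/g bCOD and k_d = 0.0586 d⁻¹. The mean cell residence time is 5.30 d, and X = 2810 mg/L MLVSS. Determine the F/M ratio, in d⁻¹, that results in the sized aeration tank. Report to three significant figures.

Steady-state biomass mass balance: V·X·(1 + k_d·θ_c) = Y·Q·(S₀ − S)·θ_c, so V = 0.442 × 748 × (1640 − 16.0) × 5.30 / [2810 × (1 + 0.0586 × 5.30)] = 2.85×10^6 / 3683 = 772.7 m³.
Food-to-microorganism ratio F/M = Q S₀ / (V X) = 748 × 1640 / (772.7 × 2810) = 0.5650 d⁻¹.

F/M ≈ 0.565 d⁻¹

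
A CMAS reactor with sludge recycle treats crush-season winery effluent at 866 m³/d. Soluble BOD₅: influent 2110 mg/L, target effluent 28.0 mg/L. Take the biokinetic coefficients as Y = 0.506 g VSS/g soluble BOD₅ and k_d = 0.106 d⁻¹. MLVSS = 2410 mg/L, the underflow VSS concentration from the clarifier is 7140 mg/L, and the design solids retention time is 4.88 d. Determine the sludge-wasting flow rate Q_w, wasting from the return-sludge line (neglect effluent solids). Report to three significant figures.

Q_w ≈ 84.2 m³/d

Steady-state biomass mass balance: V·X·(1 + k_d·θ_c) = Y·Q·(S₀ − S)·θ_c, so V = 0.506 × 866 × (2110 − 28.0) × 4.88 / [2410 × (1 + 0.106 × 4.88)] = 4.45×10^6 / 3657 = 1218 m³.
θ_c = V·X/(Q_w·X_r) when wasting from the recycle, so Q_w = V·X/(θ_c·X_r) = 1218 × 2410 / (4.88 × 7140) = 84.21 m³/d.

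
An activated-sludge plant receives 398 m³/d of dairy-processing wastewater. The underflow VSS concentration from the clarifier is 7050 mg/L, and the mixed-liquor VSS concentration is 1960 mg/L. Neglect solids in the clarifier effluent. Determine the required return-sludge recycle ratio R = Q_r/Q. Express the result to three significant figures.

R ≈ 0.385

Solids balance on the clarifier gives (1+R)X = R·X_r, so R = X/(X_r − X) = 1960 / (7050 − 1960) = 0.3851.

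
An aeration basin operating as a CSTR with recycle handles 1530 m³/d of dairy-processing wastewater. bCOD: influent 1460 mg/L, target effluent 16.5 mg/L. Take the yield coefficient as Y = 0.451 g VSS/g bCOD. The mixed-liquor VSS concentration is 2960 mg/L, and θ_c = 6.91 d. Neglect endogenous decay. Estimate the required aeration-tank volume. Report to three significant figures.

V ≈ 2330 m³

With k_d = 0 the design equation reduces to V = Y Q (S₀−S) θ_c / X = 0.451 × 1530 × (1460 − 16.5) × 6.91 / 2960 = 2325 m³.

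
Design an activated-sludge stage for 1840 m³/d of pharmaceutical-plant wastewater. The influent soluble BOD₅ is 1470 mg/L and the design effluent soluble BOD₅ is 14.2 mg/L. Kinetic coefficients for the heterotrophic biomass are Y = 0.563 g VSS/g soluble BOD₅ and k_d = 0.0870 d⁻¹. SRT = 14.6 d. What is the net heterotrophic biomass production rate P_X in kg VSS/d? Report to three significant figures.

Correct the yield for decay: Y_obs = Y/(1 + k_d θ_c) = 0.563 / (1 + 0.0870 × 14.6) = 0.563 / 2.270 = 0.2480.
Substrate removed = Q·(S₀ − S) = 1840 m³/d × (1470 − 14.2) g/m³ = 2.68×10^6 g/d = 2679 kg/d.
P_X = Y_obs · Q(S₀ − S) = 0.2480 × 2679 = 664.3 kg VSS/d.

P_X ≈ 664 kg VSS/d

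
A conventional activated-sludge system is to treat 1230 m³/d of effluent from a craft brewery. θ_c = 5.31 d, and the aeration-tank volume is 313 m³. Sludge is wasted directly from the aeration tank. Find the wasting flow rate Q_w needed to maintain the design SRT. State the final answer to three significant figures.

Wasting from the aeration tank: Q_w = V / θ_c = 313.0 / 5.31 = 58.95 m³/d.

Q_w ≈ 58.9 m³/d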